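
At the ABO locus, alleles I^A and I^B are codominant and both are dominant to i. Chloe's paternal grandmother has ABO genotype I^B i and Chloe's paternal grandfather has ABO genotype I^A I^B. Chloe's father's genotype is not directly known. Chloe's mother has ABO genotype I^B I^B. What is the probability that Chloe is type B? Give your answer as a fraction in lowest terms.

3/4

Chloe's father's ABO genotype from I^B i × I^A I^B: 1/4 I^A I^B, 1/4 I^A i, 1/4 I^B I^B, 1/4 I^B i.
Crossing each possibility with the mother I^B I^B and summing P(type B): 1/4·1/2 + 1/4·1/2 + 1/4·1 + 1/4·1 = 3/4.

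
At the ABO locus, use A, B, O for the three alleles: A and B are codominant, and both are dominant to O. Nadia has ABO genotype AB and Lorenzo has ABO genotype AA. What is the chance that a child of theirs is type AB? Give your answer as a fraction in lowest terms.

ABO cross AB × AA → offspring phenotypes: 1/2 A, 1/2 AB.
So P(type AB) = 1/2.

1/2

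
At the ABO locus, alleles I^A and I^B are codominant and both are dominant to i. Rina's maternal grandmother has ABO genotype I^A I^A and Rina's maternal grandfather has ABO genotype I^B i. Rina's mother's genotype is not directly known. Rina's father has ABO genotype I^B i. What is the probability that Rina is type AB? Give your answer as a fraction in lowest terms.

Rina's mother's ABO genotype from I^A I^A × I^B i: 1/2 I^A I^B, 1/2 I^A i.
Crossing each possibility with the father I^B i and summing P(type AB): 1/2·1/4 + 1/2·1/4 = 1/4.

1/4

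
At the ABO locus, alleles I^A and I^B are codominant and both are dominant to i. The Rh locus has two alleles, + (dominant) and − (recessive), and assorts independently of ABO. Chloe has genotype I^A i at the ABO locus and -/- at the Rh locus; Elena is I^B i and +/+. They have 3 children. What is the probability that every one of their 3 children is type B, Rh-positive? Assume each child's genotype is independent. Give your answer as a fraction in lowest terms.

1/64

ABO cross I^A i × I^B i → 1/4 O, 1/4 A, 1/4 B, 1/4 AB.
Rh cross -/- × +/+ → 1 Rh+; so P(type B, Rh-positive) = 1/4 × 1 = 1/4 per child.
All 3 independent: (1/4)^3 = 1/64.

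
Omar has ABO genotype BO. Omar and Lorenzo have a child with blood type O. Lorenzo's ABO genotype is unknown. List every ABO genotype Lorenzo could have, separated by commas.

For each candidate genotype of Lorenzo, check whether crossing it with BO can produce every observed child phenotype.
  AA → possible child types {A, AB} ✗
  AB → possible child types {A, B, AB} ✗
  AO → possible child types {O, A, B, AB} ✓
  BB → possible child types {B} ✗
  BO → possible child types {O, B} ✓
  OO → possible child types {O, B} ✓

AO, BO, OO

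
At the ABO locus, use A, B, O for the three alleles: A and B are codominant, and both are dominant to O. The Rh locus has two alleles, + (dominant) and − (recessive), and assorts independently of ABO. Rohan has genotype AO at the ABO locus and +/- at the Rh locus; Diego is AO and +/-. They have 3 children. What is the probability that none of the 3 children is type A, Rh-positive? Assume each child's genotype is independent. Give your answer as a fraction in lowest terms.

ABO cross AO × AO → 1/4 O, 3/4 A.
Rh cross +/- × +/- → 3/4 Rh+, 1/4 Rh-; so P(type A, Rh-positive) = 3/4 × 3/4 = 9/16 per child.
P(not type A, Rh-positive) = 7/16 for one child; (7/16)^3 = 343/4096.

343/4096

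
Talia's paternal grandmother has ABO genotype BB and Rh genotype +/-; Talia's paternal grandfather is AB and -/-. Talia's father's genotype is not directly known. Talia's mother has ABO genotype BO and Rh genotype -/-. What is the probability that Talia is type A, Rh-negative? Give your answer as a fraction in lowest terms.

Talia's father's ABO genotype from BB × AB: 1/2 AB, 1/2 BB.
Crossing each possibility with the mother BO and summing P(type A): 1/2·1/4 + 1/2·0 = 1/8.
Similarly for Rh via the father's Rh distribution: P(Rh-) = 3/4.
Independent loci: 1/8 × 3/4 = 3/32.

3/32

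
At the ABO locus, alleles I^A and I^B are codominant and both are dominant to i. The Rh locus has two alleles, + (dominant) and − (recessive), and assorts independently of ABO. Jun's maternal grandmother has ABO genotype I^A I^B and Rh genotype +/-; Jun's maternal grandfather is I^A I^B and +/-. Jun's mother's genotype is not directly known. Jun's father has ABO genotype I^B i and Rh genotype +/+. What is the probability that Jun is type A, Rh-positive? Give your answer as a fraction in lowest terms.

Jun's mother's ABO genotype from I^A I^B × I^A I^B: 1/4 I^A I^A, 1/2 I^A I^B, 1/4 I^B I^B.
Crossing each possibility with the father I^B i and summing P(type A): 1/4·1/2 + 1/2·1/4 + 1/4·0 = 1/4.
Similarly for Rh via the mother's Rh distribution: P(Rh+) = 1.
Independent loci: 1/4 × 1 = 1/4.

1/4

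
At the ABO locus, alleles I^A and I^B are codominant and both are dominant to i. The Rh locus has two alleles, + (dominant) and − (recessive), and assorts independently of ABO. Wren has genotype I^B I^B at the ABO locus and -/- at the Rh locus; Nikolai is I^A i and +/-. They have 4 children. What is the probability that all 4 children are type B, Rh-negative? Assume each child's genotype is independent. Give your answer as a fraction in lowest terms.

ABO cross I^B I^B × I^A i → 1/2 B, 1/2 AB.
Rh cross -/- × +/- → 1/2 Rh+, 1/2 Rh-; so P(type B, Rh-negative) = 1/2 × 1/2 = 1/4 per child.
All 4 independent: (1/4)^4 = 1/256.

1/256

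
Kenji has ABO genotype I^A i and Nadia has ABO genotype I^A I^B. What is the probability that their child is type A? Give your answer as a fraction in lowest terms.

ABO cross I^A i × I^A I^B → offspring phenotypes: 1/2 A, 1/4 B, 1/4 AB.
So P(type A) = 1/2.

1/2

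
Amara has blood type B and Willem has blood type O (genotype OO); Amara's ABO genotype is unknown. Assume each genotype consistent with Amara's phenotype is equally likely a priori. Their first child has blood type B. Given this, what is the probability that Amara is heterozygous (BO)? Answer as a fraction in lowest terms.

1/3

Possible genotypes: Amara ∈ {BB, BO}; Willem ∈ {OO}.
Weight each parental genotype pair by prior × P(type-B child):
  BB × OO: posterior weight 2/3.
  BO × OO: posterior weight 1/3.
Sum the posterior weight over pairs where Amara is BO: 1/3.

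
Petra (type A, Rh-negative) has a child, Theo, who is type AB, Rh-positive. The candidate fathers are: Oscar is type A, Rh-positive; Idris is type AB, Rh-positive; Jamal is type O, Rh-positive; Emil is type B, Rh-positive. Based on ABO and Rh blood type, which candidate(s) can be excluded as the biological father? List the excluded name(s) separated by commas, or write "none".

A candidate is excluded only if no genotype consistent with his phenotype could produce a type AB, Rh-positive child with a type A, Rh-negative mother.
Oscar (type A, Rh+): no genotype consistent with that phenotype can produce a type-AB Rh+ child with a type-A mother.
Jamal (type O, Rh+): no genotype consistent with that phenotype can produce a type-AB Rh+ child with a type-A mother.

Oscar, Jamal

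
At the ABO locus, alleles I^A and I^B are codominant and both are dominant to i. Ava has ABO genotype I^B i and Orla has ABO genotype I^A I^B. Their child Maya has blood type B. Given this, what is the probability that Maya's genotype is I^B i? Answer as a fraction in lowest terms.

1/2

Cross I^B i × I^A I^B → 1/4 I^A I^B, 1/4 I^A i, 1/4 I^B I^B, 1/4 I^B i.
Type-B genotypes among offspring: I^B I^B (1/4), I^B i (1/4); total 1/2.
P(I^B i | type B) = (1/4) / (1/2) = 1/2.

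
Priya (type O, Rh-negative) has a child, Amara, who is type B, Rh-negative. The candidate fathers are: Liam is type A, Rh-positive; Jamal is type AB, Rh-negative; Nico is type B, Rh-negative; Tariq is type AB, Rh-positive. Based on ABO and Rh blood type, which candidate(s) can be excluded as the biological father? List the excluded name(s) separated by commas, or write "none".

Liam

A candidate is excluded only if no genotype consistent with his phenotype could produce a type B, Rh-negative child with a type O, Rh-negative mother.
Liam (type A, Rh+): no genotype consistent with that phenotype can produce a type-B Rh- child with a type-O mother.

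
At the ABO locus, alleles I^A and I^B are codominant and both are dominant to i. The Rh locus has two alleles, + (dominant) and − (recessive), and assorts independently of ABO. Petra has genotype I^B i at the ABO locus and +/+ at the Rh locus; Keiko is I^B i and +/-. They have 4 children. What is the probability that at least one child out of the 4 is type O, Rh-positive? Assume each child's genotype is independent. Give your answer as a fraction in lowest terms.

ABO cross I^B i × I^B i → 1/4 O, 3/4 B.
Rh cross +/+ × +/- → 1 Rh+; so P(type O, Rh-positive) = 1/4 × 1 = 1/4 per child.
P(none) = (3/4)^4 = 81/256; P(at least one) = 1 − 81/256 = 175/256.

175/256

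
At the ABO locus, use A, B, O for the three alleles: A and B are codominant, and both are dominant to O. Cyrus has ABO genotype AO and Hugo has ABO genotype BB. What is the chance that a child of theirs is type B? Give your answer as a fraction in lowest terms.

ABO cross AO × BB → offspring phenotypes: 1/2 B, 1/2 AB.
So P(type B) = 1/2.

1/2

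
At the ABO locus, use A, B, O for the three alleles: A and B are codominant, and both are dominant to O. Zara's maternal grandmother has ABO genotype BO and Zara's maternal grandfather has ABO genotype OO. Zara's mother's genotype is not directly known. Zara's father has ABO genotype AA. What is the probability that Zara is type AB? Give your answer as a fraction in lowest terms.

Zara's mother's ABO genotype from BO × OO: 1/2 BO, 1/2 OO.
Crossing each possibility with the father AA and summing P(type AB): 1/2·1/2 + 1/2·0 = 1/4.

1/4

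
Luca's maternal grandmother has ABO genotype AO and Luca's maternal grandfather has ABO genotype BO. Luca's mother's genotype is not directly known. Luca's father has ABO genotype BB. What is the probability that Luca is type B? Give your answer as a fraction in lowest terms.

Luca's mother's ABO genotype from AO × BO: 1/4 AB, 1/4 AO, 1/4 BO, 1/4 OO.
Crossing each possibility with the father BB and summing P(type B): 1/4·1/2 + 1/4·1/2 + 1/4·1 + 1/4·1 = 3/4.

3/4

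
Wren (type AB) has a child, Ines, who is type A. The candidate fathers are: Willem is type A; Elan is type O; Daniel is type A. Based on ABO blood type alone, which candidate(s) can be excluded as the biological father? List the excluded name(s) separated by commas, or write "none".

A candidate is excluded only if no genotype consistent with his phenotype could produce a type A child with a type AB mother.
Every candidate has at least one consistent genotype combination, so none can be excluded.

none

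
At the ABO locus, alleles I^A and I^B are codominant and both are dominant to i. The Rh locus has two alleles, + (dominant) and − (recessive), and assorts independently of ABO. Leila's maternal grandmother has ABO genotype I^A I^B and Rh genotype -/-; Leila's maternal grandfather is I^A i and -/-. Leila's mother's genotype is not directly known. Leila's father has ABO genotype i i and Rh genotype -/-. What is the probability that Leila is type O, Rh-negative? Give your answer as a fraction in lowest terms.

1/4

Leila's mother's ABO genotype from I^A I^B × I^A i: 1/4 I^A I^A, 1/4 I^A I^B, 1/4 I^A i, 1/4 I^B i.
Crossing each possibility with the father i i and summing P(type O): 1/4·0 + 1/4·0 + 1/4·1/2 + 1/4·1/2 = 1/4.
Similarly for Rh via the mother's Rh distribution: P(Rh-) = 1.
Independent loci: 1/4 × 1 = 1/4.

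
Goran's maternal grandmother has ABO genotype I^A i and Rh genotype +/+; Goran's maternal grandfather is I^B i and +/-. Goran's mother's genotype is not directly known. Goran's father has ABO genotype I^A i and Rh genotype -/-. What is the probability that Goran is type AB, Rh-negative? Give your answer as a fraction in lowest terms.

1/32

Goran's mother's ABO genotype from I^A i × I^B i: 1/4 I^A I^B, 1/4 I^A i, 1/4 I^B i, 1/4 i i.
Crossing each possibility with the father I^A i and summing P(type AB): 1/4·1/4 + 1/4·0 + 1/4·1/4 + 1/4·0 = 1/8.
Similarly for Rh via the mother's Rh distribution: P(Rh-) = 1/4.
Independent loci: 1/8 × 1/4 = 1/32.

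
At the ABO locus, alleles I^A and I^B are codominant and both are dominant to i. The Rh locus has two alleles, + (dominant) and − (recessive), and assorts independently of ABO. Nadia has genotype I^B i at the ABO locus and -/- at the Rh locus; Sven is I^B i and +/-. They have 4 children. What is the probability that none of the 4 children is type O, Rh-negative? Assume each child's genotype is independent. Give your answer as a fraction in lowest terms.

2401/4096

ABO cross I^B i × I^B i → 1/4 O, 3/4 B.
Rh cross -/- × +/- → 1/2 Rh+, 1/2 Rh-; so P(type O, Rh-negative) = 1/4 × 1/2 = 1/8 per child.
P(not type O, Rh-negative) = 7/8 for one child; (7/8)^4 = 2401/4096.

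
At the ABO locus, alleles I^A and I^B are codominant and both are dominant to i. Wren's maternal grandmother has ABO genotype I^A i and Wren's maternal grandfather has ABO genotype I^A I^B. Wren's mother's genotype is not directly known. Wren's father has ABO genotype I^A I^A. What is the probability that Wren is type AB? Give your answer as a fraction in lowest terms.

1/4

Wren's mother's ABO genotype from I^A i × I^A I^B: 1/4 I^A I^A, 1/4 I^A I^B, 1/4 I^A i, 1/4 I^B i.
Crossing each possibility with the father I^A I^A and summing P(type AB): 1/4·0 + 1/4·1/2 + 1/4·0 + 1/4·1/2 = 1/4.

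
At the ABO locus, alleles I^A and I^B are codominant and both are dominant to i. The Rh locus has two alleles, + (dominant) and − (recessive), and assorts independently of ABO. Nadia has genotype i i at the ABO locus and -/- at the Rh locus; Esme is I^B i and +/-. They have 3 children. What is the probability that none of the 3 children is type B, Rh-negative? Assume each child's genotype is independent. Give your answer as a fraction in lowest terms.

27/64

ABO cross i i × I^B i → 1/2 O, 1/2 B.
Rh cross -/- × +/- → 1/2 Rh+, 1/2 Rh-; so P(type B, Rh-negative) = 1/2 × 1/2 = 1/4 per child.
P(not type B, Rh-negative) = 3/4 for one child; (3/4)^3 = 27/64.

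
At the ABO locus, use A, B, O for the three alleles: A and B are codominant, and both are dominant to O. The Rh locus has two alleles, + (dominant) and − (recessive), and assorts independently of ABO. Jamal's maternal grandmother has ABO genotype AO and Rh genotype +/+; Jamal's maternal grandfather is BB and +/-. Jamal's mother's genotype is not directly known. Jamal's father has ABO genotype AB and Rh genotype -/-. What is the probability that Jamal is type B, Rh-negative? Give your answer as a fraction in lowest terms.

Jamal's mother's ABO genotype from AO × BB: 1/2 AB, 1/2 BO.
Crossing each possibility with the father AB and summing P(type B): 1/2·1/4 + 1/2·1/2 = 3/8.
Similarly for Rh via the mother's Rh distribution: P(Rh-) = 1/4.
Independent loci: 3/8 × 1/4 = 3/32.

3/32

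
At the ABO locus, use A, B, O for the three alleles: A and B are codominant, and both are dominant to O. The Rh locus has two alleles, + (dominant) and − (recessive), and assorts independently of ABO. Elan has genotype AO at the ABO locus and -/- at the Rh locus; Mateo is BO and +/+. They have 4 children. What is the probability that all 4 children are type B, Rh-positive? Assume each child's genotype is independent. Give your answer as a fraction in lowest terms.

ABO cross AO × BO → 1/4 O, 1/4 A, 1/4 B, 1/4 AB.
Rh cross -/- × +/+ → 1 Rh+; so P(type B, Rh-positive) = 1/4 × 1 = 1/4 per child.
All 4 independent: (1/4)^4 = 1/256.

1/256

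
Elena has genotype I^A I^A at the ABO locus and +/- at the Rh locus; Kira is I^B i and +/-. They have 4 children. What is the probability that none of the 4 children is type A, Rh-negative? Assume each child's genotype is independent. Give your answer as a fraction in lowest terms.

ABO cross I^A I^A × I^B i → 1/2 A, 1/2 AB.
Rh cross +/- × +/- → 3/4 Rh+, 1/4 Rh-; so P(type A, Rh-negative) = 1/2 × 1/4 = 1/8 per child.
P(not type A, Rh-negative) = 7/8 for one child; (7/8)^4 = 2401/4096.

2401/4096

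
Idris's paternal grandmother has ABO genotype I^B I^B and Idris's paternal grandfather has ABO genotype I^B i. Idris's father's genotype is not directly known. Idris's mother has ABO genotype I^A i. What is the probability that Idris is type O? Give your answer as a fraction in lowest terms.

1/8

Idris's father's ABO genotype from I^B I^B × I^B i: 1/2 I^B I^B, 1/2 I^B i.
Crossing each possibility with the mother I^A i and summing P(type O): 1/2·0 + 1/2·1/4 = 1/8.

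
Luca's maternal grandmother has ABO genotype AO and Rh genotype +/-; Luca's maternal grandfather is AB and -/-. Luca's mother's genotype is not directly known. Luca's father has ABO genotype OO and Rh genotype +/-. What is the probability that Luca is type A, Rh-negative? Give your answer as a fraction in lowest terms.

3/16

Luca's mother's ABO genotype from AO × AB: 1/4 AA, 1/4 AB, 1/4 AO, 1/4 BO.
Crossing each possibility with the father OO and summing P(type A): 1/4·1 + 1/4·1/2 + 1/4·1/2 + 1/4·0 = 1/2.
Similarly for Rh via the mother's Rh distribution: P(Rh-) = 3/8.
Independent loci: 1/2 × 3/8 = 3/16.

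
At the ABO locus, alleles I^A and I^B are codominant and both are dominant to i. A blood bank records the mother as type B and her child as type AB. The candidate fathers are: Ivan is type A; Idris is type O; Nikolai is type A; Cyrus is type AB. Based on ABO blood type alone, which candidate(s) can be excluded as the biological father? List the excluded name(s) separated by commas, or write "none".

Idris

A candidate is excluded only if no genotype consistent with his phenotype could produce a type AB child with a type B mother.
Idris (type O): no genotype consistent with that phenotype can produce a type-AB child with a type-B mother.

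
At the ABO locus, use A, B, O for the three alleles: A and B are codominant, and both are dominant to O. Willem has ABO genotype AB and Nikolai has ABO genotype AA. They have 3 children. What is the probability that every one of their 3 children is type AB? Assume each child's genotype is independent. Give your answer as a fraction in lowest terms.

1/8

ABO cross AB × AA → 1/2 A, 1/2 AB.
So P(type AB) = 1/2 per child.
All 3 independent: (1/2)^3 = 1/8.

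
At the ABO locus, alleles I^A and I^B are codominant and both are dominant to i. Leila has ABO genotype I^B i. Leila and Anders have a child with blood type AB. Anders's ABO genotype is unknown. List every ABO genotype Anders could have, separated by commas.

I^A I^A, I^A I^B, I^A i

For each candidate genotype of Anders, check whether crossing it with I^B i can produce every observed child phenotype.
  I^A I^A → possible child types {A, AB} ✓
  I^A I^B → possible child types {A, B, AB} ✓
  I^A i → possible child types {O, A, B, AB} ✓
  I^B I^B → possible child types {B} ✗
  I^B i → possible child types {O, B} ✗
  i i → possible child types {O, B} ✗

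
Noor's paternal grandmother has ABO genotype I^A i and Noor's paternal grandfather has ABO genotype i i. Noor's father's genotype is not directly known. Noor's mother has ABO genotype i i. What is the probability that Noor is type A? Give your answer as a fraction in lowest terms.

Noor's father's ABO genotype from I^A i × i i: 1/2 I^A i, 1/2 i i.
Crossing each possibility with the mother i i and summing P(type A): 1/2·1/2 + 1/2·0 = 1/4.

1/4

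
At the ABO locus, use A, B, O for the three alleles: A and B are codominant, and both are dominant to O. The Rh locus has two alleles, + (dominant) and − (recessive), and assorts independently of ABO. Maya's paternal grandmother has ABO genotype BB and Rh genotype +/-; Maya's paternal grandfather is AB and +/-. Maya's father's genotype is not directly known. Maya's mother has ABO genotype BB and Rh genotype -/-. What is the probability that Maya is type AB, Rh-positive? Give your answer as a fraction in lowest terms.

Maya's father's ABO genotype from BB × AB: 1/2 AB, 1/2 BB.
Crossing each possibility with the mother BB and summing P(type AB): 1/2·1/2 + 1/2·0 = 1/4.
Similarly for Rh via the father's Rh distribution: P(Rh+) = 1/2.
Independent loci: 1/4 × 1/2 = 1/8.

1/8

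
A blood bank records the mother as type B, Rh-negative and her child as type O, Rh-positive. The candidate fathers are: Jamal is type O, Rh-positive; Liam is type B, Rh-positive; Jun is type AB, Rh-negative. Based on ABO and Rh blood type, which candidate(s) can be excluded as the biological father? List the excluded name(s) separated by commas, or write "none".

A candidate is excluded only if no genotype consistent with his phenotype could produce a type O, Rh-positive child with a type B, Rh-negative mother.
Jun (type AB, Rh-): no genotype consistent with that phenotype can produce a type-O Rh+ child with a type-B mother.

Jun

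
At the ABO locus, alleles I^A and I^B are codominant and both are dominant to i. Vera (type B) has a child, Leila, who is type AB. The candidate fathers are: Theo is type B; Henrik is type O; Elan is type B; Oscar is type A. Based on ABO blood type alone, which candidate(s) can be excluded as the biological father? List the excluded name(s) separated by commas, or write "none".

A candidate is excluded only if no genotype consistent with his phenotype could produce a type AB child with a type B mother.
Theo (type B): no genotype consistent with that phenotype can produce a type-AB child with a type-B mother.
Henrik (type O): no genotype consistent with that phenotype can produce a type-AB child with a type-B mother.
Elan (type B): no genotype consistent with that phenotype can produce a type-AB child with a type-B mother.

Theo, Henrik, Elan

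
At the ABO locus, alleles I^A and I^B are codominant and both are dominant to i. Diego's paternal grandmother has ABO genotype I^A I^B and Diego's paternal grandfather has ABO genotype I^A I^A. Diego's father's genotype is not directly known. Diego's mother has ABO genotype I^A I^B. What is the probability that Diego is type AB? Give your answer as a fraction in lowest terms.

1/2

Diego's father's ABO genotype from I^A I^B × I^A I^A: 1/2 I^A I^A, 1/2 I^A I^B.
Crossing each possibility with the mother I^A I^B and summing P(type AB): 1/2·1/2 + 1/2·1/2 = 1/2.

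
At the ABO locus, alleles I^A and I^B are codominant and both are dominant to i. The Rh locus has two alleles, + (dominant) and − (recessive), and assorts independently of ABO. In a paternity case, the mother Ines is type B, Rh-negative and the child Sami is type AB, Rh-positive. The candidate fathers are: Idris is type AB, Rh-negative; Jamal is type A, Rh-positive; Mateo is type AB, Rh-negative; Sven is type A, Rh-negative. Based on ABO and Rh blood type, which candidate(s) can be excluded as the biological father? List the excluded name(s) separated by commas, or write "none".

Idris, Mateo, Sven

A candidate is excluded only if no genotype consistent with his phenotype could produce a type AB, Rh-positive child with a type B, Rh-negative mother.
Idris (type AB, Rh-): no genotype consistent with that phenotype can produce a type-AB Rh+ child with a type-B mother.
Mateo (type AB, Rh-): no genotype consistent with that phenotype can produce a type-AB Rh+ child with a type-B mother.
Sven (type A, Rh-): no genotype consistent with that phenotype can produce a type-AB Rh+ child with a type-B mother.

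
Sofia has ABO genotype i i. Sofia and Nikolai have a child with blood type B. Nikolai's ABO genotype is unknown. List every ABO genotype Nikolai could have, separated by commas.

For each candidate genotype of Nikolai, check whether crossing it with i i can produce every observed child phenotype.
  I^A I^A → possible child types {A} ✗
  I^A I^B → possible child types {A, B} ✓
  I^A i → possible child types {O, A} ✗
  I^B I^B → possible child types {B} ✓
  I^B i → possible child types {O, B} ✓
  i i → possible child types {O} ✗

I^A I^B, I^B I^B, I^B i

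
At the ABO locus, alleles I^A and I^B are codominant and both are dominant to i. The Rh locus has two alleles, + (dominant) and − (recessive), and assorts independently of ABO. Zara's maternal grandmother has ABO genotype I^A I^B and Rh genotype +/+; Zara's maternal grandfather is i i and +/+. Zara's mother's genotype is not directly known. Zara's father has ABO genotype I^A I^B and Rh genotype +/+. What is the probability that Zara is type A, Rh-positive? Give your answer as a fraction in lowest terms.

3/8

Zara's mother's ABO genotype from I^A I^B × i i: 1/2 I^A i, 1/2 I^B i.
Crossing each possibility with the father I^A I^B and summing P(type A): 1/2·1/2 + 1/2·1/4 = 3/8.
Similarly for Rh via the mother's Rh distribution: P(Rh+) = 1.
Independent loci: 3/8 × 1 = 3/8.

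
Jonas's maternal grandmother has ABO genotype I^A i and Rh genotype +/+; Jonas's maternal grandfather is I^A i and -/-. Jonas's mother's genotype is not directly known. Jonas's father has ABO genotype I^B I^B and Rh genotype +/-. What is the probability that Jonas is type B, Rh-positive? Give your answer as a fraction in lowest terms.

Jonas's mother's ABO genotype from I^A i × I^A i: 1/4 I^A I^A, 1/2 I^A i, 1/4 i i.
Crossing each possibility with the father I^B I^B and summing P(type B): 1/4·0 + 1/2·1/2 + 1/4·1 = 1/2.
Similarly for Rh via the mother's Rh distribution: P(Rh+) = 3/4.
Independent loci: 1/2 × 3/4 = 3/8.

3/8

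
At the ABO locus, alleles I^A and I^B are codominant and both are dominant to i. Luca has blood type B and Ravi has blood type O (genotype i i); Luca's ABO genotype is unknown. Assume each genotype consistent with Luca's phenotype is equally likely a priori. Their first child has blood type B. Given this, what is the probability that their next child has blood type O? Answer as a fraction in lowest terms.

1/6

Possible genotypes: Luca ∈ {I^B I^B, I^B i}; Ravi ∈ {i i}.
Weight each parental genotype pair by prior × P(type-B child):
  I^B I^B × i i: posterior weight 2/3; P(next child type O) = 0.
  I^B i × i i: posterior weight 1/3; P(next child type O) = 1/2.
Weighted sum = 1/6.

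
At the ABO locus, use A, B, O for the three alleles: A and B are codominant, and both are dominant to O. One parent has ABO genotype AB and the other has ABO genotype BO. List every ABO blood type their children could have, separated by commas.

Gametes from AB × BO give offspring ABO genotypes AB, AO, BB, BO, i.e. phenotypes A, B, AB.

A, B, AB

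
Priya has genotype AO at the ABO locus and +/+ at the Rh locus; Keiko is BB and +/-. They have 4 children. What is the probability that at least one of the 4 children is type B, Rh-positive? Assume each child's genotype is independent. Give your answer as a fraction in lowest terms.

15/16

ABO cross AO × BB → 1/2 B, 1/2 AB.
Rh cross +/+ × +/- → 1 Rh+; so P(type B, Rh-positive) = 1/2 × 1 = 1/2 per child.
P(none) = (1/2)^4 = 1/16; P(at least one) = 1 − 1/16 = 15/16.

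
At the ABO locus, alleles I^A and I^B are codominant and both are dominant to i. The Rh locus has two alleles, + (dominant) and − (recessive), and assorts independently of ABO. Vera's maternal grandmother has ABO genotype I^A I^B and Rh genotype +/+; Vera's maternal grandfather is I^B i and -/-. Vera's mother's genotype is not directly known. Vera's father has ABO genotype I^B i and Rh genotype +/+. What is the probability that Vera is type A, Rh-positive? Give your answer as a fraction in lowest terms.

Vera's mother's ABO genotype from I^A I^B × I^B i: 1/4 I^A I^B, 1/4 I^A i, 1/4 I^B I^B, 1/4 I^B i.
Crossing each possibility with the father I^B i and summing P(type A): 1/4·1/4 + 1/4·1/4 + 1/4·0 + 1/4·0 = 1/8.
Similarly for Rh via the mother's Rh distribution: P(Rh+) = 1.
Independent loci: 1/8 × 1 = 1/8.

1/8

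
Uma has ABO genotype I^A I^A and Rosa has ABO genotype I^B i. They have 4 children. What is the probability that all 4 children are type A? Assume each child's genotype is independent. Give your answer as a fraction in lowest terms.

ABO cross I^A I^A × I^B i → 1/2 A, 1/2 AB.
So P(type A) = 1/2 per child.
All 4 independent: (1/2)^4 = 1/16.

1/16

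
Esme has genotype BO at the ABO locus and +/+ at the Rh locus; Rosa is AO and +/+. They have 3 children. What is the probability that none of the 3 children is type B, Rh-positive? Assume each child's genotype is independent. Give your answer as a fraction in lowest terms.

ABO cross BO × AO → 1/4 O, 1/4 A, 1/4 B, 1/4 AB.
Rh cross +/+ × +/+ → 1 Rh+; so P(type B, Rh-positive) = 1/4 × 1 = 1/4 per child.
P(not type B, Rh-positive) = 3/4 for one child; (3/4)^3 = 27/64.

27/64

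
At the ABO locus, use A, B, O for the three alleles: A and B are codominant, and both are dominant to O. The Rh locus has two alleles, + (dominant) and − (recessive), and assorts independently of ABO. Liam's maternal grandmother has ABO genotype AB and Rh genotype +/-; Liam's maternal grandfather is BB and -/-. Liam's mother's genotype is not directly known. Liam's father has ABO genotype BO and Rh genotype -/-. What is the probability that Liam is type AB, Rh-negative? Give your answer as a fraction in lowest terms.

3/32

Liam's mother's ABO genotype from AB × BB: 1/2 AB, 1/2 BB.
Crossing each possibility with the father BO and summing P(type AB): 1/2·1/4 + 1/2·0 = 1/8.
Similarly for Rh via the mother's Rh distribution: P(Rh-) = 3/4.
Independent loci: 1/8 × 3/4 = 3/32.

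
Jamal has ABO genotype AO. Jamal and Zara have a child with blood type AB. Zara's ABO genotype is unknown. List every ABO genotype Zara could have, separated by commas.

AB, BB, BO

For each candidate genotype of Zara, check whether crossing it with AO can produce every observed child phenotype.
  AA → possible child types {A} ✗
  AB → possible child types {A, B, AB} ✓
  AO → possible child types {O, A} ✗
  BB → possible child types {B, AB} ✓
  BO → possible child types {O, A, B, AB} ✓
  OO → possible child types {O, A} ✗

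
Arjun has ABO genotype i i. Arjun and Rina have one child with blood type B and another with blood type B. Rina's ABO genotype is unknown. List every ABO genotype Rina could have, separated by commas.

For each candidate genotype of Rina, check whether crossing it with i i can produce every observed child phenotype.
  I^A I^A → possible child types {A} ✗
  I^A I^B → possible child types {A, B} ✓
  I^A i → possible child types {O, A} ✗
  I^B I^B → possible child types {B} ✓
  I^B i → possible child types {O, B} ✓
  i i → possible child types {O} ✗

I^A I^B, I^B I^B, I^B i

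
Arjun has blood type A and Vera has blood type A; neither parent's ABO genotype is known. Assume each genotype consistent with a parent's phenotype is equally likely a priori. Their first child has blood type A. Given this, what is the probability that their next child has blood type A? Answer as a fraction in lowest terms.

Possible genotypes: Arjun ∈ {I^A I^A, I^A i}; Vera ∈ {I^A I^A, I^A i}.
Weight each parental genotype pair by prior × P(type-A child):
  I^A I^A × I^A I^A: posterior weight 4/15; P(next child type A) = 1.
  I^A I^A × I^A i: posterior weight 4/15; P(next child type A) = 1.
  I^A i × I^A I^A: posterior weight 4/15; P(next child type A) = 1.
  I^A i × I^A i: posterior weight 1/5; P(next child type A) = 3/4.
Weighted sum = 19/20.

19/20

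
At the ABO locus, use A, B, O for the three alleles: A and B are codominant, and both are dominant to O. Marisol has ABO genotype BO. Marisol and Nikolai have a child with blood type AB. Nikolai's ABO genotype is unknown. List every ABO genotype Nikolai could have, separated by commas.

AA, AB, AO

For each candidate genotype of Nikolai, check whether crossing it with BO can produce every observed child phenotype.
  AA → possible child types {A, AB} ✓
  AB → possible child types {A, B, AB} ✓
  AO → possible child types {O, A, B, AB} ✓
  BB → possible child types {B} ✗
  BO → possible child types {O, B} ✗
  OO → possible child types {O, B} ✗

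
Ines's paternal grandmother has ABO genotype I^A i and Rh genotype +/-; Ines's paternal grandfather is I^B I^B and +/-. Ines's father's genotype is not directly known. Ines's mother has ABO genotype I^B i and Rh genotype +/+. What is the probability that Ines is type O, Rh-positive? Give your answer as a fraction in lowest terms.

Ines's father's ABO genotype from I^A i × I^B I^B: 1/2 I^A I^B, 1/2 I^B i.
Crossing each possibility with the mother I^B i and summing P(type O): 1/2·0 + 1/2·1/4 = 1/8.
Similarly for Rh via the father's Rh distribution: P(Rh+) = 1.
Independent loci: 1/8 × 1 = 1/8.

1/8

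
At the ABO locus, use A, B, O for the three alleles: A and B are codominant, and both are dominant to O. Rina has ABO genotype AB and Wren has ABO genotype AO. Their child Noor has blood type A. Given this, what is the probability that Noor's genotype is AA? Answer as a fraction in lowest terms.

Cross AB × AO → 1/4 AA, 1/4 AB, 1/4 AO, 1/4 BO.
Type-A genotypes among offspring: AA (1/4), AO (1/4); total 1/2.
P(AA | type A) = (1/4) / (1/2) = 1/2.

1/2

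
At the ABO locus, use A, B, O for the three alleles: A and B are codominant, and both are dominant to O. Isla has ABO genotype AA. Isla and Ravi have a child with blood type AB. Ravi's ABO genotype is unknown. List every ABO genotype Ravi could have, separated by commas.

AB, BB, BO

For each candidate genotype of Ravi, check whether crossing it with AA can produce every observed child phenotype.
  AA → possible child types {A} ✗
  AB → possible child types {A, AB} ✓
  AO → possible child types {A} ✗
  BB → possible child types {AB} ✓
  BO → possible child types {A, AB} ✓
  OO → possible child types {A} ✗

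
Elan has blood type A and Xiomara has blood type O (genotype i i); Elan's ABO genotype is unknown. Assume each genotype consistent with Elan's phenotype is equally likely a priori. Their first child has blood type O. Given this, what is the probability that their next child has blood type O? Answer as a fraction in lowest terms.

1/2

Possible genotypes: Elan ∈ {I^A I^A, I^A i}; Xiomara ∈ {i i}.
Weight each parental genotype pair by prior × P(type-O child):
  I^A i × i i: posterior weight 1; P(next child type O) = 1/2.
Weighted sum = 1/2.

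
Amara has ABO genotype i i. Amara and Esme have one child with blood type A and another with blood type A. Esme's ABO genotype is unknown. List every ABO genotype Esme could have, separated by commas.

For each candidate genotype of Esme, check whether crossing it with i i can produce every observed child phenotype.
  I^A I^A → possible child types {A} ✓
  I^A I^B → possible child types {A, B} ✓
  I^A i → possible child types {O, A} ✓
  I^B I^B → possible child types {B} ✗
  I^B i → possible child types {O, B} ✗
  i i → possible child types {O} ✗

I^A I^A, I^A I^B, I^A i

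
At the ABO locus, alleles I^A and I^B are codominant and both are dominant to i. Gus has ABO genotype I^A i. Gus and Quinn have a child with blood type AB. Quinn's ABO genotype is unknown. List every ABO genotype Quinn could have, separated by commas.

I^A I^B, I^B I^B, I^B i

For each candidate genotype of Quinn, check whether crossing it with I^A i can produce every observed child phenotype.
  I^A I^A → possible child types {A} ✗
  I^A I^B → possible child types {A, B, AB} ✓
  I^A i → possible child types {O, A} ✗
  I^B I^B → possible child types {B, AB} ✓
  I^B i → possible child types {O, A, B, AB} ✓
  i i → possible child types {O, A} ✗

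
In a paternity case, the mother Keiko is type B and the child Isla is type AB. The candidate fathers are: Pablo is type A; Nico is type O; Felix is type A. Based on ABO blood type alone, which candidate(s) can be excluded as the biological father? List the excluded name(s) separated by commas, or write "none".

Nico

A candidate is excluded only if no genotype consistent with his phenotype could produce a type AB child with a type B mother.
Nico (type O): no genotype consistent with that phenotype can produce a type-AB child with a type-B mother.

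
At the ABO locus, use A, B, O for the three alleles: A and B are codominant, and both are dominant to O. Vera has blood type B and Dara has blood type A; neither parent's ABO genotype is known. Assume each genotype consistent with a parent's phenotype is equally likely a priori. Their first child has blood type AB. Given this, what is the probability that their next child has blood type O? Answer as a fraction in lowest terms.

Possible genotypes: Vera ∈ {BB, BO}; Dara ∈ {AA, AO}.
Weight each parental genotype pair by prior × P(type-AB child):
  BB × AA: posterior weight 4/9; P(next child type O) = 0.
  BB × AO: posterior weight 2/9; P(next child type O) = 0.
  BO × AA: posterior weight 2/9; P(next child type O) = 0.
  BO × AO: posterior weight 1/9; P(next child type O) = 1/4.
Weighted sum = 1/36.

1/36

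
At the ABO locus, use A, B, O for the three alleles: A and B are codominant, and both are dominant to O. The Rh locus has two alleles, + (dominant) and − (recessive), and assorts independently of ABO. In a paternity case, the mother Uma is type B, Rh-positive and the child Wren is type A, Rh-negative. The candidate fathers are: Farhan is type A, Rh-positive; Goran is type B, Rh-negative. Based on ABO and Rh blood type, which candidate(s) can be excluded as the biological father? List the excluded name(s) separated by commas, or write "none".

A candidate is excluded only if no genotype consistent with his phenotype could produce a type A, Rh-negative child with a type B, Rh-positive mother.
Goran (type B, Rh-): no genotype consistent with that phenotype can produce a type-A Rh- child with a type-B mother.

Goran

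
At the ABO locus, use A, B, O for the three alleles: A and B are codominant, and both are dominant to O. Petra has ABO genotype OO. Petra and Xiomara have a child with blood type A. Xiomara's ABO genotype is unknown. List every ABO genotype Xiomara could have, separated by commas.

AA, AB, AO

For each candidate genotype of Xiomara, check whether crossing it with OO can produce every observed child phenotype.
  AA → possible child types {A} ✓
  AB → possible child types {A, B} ✓
  AO → possible child types {O, A} ✓
  BB → possible child types {B} ✗
  BO → possible child types {O, B} ✗
  OO → possible child types {O} ✗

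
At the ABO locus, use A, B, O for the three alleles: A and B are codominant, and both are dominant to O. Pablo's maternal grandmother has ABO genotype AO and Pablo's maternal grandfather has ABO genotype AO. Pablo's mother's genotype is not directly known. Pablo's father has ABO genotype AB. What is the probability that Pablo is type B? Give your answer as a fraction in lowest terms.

Pablo's mother's ABO genotype from AO × AO: 1/4 AA, 1/2 AO, 1/4 OO.
Crossing each possibility with the father AB and summing P(type B): 1/4·0 + 1/2·1/4 + 1/4·1/2 = 1/4.

1/4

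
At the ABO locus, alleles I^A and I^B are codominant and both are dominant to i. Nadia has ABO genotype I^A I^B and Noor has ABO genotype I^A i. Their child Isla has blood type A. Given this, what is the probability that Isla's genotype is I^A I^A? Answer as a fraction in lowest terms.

1/2

Cross I^A I^B × I^A i → 1/4 I^A I^A, 1/4 I^A I^B, 1/4 I^A i, 1/4 I^B i.
Type-A genotypes among offspring: I^A I^A (1/4), I^A i (1/4); total 1/2.
P(I^A I^A | type A) = (1/4) / (1/2) = 1/2.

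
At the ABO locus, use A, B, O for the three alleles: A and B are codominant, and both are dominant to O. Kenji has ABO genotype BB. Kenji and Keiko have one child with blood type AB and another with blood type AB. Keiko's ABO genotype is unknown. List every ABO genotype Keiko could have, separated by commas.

For each candidate genotype of Keiko, check whether crossing it with BB can produce every observed child phenotype.
  AA → possible child types {AB} ✓
  AB → possible child types {B, AB} ✓
  AO → possible child types {B, AB} ✓
  BB → possible child types {B} ✗
  BO → possible child types {B} ✗
  OO → possible child types {B} ✗

AA, AB, AO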